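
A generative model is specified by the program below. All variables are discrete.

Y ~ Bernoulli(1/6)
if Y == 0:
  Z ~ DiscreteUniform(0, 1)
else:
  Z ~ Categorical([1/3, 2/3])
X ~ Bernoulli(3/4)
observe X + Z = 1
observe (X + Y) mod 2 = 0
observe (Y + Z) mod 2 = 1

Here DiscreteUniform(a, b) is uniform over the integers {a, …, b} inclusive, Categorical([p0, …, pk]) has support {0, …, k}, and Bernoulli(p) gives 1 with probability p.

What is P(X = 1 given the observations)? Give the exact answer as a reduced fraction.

Enumerate traces; 2 have nonzero weight after conditioning:
  (Y=0, Z=1, X=0) weight 5/48
  (Y=1, Z=0, X=1) weight 1/24
Group by X:
  weight(X=0) = 5/48
  weight(X=1) = 1/24
Total weight = 5/48 + 1/24 = 7/48
P(X=0 | obs) = 5/48 / 7/48 = 5/7
P(X=1 | obs) = 1/24 / 7/48 = 2/7

P(X = 1 | obs) = 2/7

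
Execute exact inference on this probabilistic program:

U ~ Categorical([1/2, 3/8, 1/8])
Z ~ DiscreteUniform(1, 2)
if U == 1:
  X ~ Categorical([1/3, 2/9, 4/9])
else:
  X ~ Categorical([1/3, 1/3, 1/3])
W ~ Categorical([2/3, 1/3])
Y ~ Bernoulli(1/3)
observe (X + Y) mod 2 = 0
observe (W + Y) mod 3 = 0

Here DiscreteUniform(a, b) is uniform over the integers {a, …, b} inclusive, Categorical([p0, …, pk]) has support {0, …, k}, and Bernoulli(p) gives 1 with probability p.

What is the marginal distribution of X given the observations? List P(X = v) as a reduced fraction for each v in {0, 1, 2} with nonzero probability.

Enumerate traces; 12 have nonzero weight after conditioning:
  (U=0, Z=1, X=0, W=0, Y=0) weight 1/27
  (U=0, Z=1, X=2, W=0, Y=0) weight 1/27
  (U=0, Z=2, X=0, W=0, Y=0) weight 1/27
  (U=0, Z=2, X=2, W=0, Y=0) weight 1/27
  (U=1, Z=1, X=0, W=0, Y=0) weight 1/36
  (U=1, Z=1, X=2, W=0, Y=0) weight 1/27
  (U=1, Z=2, X=0, W=0, Y=0) weight 1/36
  (U=1, Z=2, X=2, W=0, Y=0) weight 1/27
  … 4 more
Group by X:
  weight(X=0) = 4/27
  weight(X=2) = 1/6
Total weight = 4/27 + 1/6 = 17/54
P(X=0 | obs) = 4/27 / 17/54 = 8/17
P(X=2 | obs) = 1/6 / 17/54 = 9/17

P(X=0) = 8/17, P(X=2) = 9/17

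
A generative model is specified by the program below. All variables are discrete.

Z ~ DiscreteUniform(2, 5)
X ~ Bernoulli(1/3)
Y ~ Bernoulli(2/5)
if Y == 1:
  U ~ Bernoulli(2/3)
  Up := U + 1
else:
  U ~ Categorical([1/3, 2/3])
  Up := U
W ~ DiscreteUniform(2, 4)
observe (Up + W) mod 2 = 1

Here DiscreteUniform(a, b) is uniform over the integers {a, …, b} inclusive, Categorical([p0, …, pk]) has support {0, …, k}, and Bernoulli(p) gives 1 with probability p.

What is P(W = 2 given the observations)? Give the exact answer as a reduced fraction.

Enumerate traces; 48 have nonzero weight after conditioning:
  (Z=2, X=0, Y=0, U=0, W=3) weight 1/90
  (Z=2, X=0, Y=0, U=1, W=2) weight 1/45
  (Z=2, X=0, Y=0, U=1, W=4) weight 1/45
  (Z=2, X=0, Y=1, U=0, W=2) weight 1/135
  (Z=2, X=0, Y=1, U=0, W=4) weight 1/135
  (Z=2, X=0, Y=1, U=1, W=3) weight 2/135
  (Z=2, X=1, Y=0, U=0, W=3) weight 1/180
  (Z=2, X=1, Y=0, U=1, W=2) weight 1/90
  … 40 more
Group by W:
  weight(W=2) = 8/45
  weight(W=3) = 7/45
  weight(W=4) = 8/45
Total weight = 8/45 + 7/45 + 8/45 = 23/45
P(W=2 | obs) = 8/45 / 23/45 = 8/23
P(W=3 | obs) = 7/45 / 23/45 = 7/23
P(W=4 | obs) = 8/45 / 23/45 = 8/23

P(W = 2 | obs) = 8/23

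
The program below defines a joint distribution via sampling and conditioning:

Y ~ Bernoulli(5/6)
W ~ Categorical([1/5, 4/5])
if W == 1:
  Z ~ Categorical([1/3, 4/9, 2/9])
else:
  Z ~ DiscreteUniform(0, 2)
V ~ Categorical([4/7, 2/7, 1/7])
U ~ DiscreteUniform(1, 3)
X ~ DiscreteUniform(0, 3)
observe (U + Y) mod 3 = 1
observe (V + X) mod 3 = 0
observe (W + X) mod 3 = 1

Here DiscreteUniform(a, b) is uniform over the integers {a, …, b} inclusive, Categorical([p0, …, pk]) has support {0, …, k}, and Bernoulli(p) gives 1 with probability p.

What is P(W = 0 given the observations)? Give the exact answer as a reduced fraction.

Enumerate traces; 18 have nonzero weight after conditioning:
  (Y=0, W=0, Z=0, V=2, U=1, X=1) weight 1/7560
  (Y=0, W=0, Z=1, V=2, U=1, X=1) weight 1/7560
  (Y=0, W=0, Z=2, V=2, U=1, X=1) weight 1/7560
  (Y=0, W=1, Z=0, V=0, U=1, X=0) weight 2/945
  (Y=0, W=1, Z=0, V=0, U=1, X=3) weight 2/945
  (Y=0, W=1, Z=1, V=0, U=1, X=0) weight 8/2835
  (Y=0, W=1, Z=1, V=0, U=1, X=3) weight 8/2835
  (Y=0, W=1, Z=2, V=0, U=1, X=0) weight 4/2835
  … 10 more
Group by W:
  weight(W=0) = 1/420
  weight(W=1) = 8/105
Total weight = 1/420 + 8/105 = 11/140
P(W=0 | obs) = 1/420 / 11/140 = 1/33
P(W=1 | obs) = 8/105 / 11/140 = 32/33

P(W = 0 | obs) = 1/33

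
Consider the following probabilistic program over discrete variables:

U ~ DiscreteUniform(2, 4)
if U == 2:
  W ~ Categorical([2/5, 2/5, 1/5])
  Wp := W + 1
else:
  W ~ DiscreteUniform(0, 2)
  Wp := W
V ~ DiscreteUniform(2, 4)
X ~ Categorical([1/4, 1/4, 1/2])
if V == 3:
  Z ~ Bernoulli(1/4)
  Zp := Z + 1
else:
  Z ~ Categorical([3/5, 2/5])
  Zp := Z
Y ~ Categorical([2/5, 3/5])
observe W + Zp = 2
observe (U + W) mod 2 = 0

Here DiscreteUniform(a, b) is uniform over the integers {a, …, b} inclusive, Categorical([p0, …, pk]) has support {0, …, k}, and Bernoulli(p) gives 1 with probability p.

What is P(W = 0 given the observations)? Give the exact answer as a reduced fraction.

Enumerate traces; 54 have nonzero weight after conditioning:
  (U=2, W=0, V=3, X=0, Z=1, Y=0) weight 1/900
  (U=2, W=0, V=3, X=0, Z=1, Y=1) weight 1/600
  (U=2, W=0, V=3, X=1, Z=1, Y=0) weight 1/900
  (U=2, W=0, V=3, X=1, Z=1, Y=1) weight 1/600
  (U=2, W=0, V=3, X=2, Z=1, Y=0) weight 1/450
  (U=2, W=0, V=3, X=2, Z=1, Y=1) weight 1/300
  (U=2, W=2, V=2, X=0, Z=0, Y=0) weight 1/750
  (U=2, W=2, V=2, X=0, Z=0, Y=1) weight 1/500
  (U=3, W=1, V=2, X=0, Z=1, Y=0) weight 1/675
  … 45 more
Group by W:
  weight(W=0) = 11/540
  weight(W=1) = 31/540
  weight(W=2) = 16/225
Total weight = 11/540 + 31/540 + 16/225 = 67/450
P(W=0 | obs) = 11/540 / 67/450 = 55/402
P(W=1 | obs) = 31/540 / 67/450 = 155/402
P(W=2 | obs) = 16/225 / 67/450 = 32/67

P(W = 0 | obs) = 55/402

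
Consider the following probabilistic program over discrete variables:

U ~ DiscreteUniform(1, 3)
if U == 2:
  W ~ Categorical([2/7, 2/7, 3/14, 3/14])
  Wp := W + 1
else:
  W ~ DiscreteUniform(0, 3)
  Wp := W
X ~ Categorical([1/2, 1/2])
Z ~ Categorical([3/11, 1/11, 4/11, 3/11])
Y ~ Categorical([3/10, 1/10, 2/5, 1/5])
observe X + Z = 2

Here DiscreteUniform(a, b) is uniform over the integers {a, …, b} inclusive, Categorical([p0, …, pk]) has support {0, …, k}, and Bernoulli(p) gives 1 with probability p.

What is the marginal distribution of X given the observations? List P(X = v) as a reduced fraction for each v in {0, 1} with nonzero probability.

P(X=0) = 4/5, P(X=1) = 1/5

Enumerate traces; 96 have nonzero weight after conditioning:
  (U=1, W=0, X=0, Z=2, Y=0) weight 1/220
  (U=1, W=0, X=0, Z=2, Y=1) weight 1/660
  (U=1, W=0, X=0, Z=2, Y=2) weight 1/165
  (U=1, W=0, X=0, Z=2, Y=3) weight 1/330
  (U=1, W=0, X=1, Z=1, Y=0) weight 1/880
  (U=1, W=0, X=1, Z=1, Y=1) weight 1/2640
  (U=1, W=0, X=1, Z=1, Y=2) weight 1/660
  (U=1, W=0, X=1, Z=1, Y=3) weight 1/1320
  … 88 more
Group by X:
  weight(X=0) = 2/11
  weight(X=1) = 1/22
Total weight = 2/11 + 1/22 = 5/22
P(X=0 | obs) = 2/11 / 5/22 = 4/5
P(X=1 | obs) = 1/22 / 5/22 = 1/5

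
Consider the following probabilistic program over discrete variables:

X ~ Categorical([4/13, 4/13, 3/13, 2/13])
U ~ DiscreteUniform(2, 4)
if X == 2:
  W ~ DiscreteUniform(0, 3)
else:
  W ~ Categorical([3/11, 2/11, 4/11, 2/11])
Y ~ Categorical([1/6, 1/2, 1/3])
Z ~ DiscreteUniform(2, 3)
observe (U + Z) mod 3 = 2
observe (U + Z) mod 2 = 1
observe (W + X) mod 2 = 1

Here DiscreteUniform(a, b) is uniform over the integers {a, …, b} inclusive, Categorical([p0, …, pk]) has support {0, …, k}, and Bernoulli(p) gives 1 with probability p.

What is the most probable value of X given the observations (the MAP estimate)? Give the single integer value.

Enumerate traces; 48 have nonzero weight after conditioning:
  (X=0, U=2, W=1, Y=0, Z=3) weight 2/1287
  (X=0, U=2, W=1, Y=1, Z=3) weight 2/429
  (X=0, U=2, W=1, Y=2, Z=3) weight 4/1287
  (X=0, U=2, W=3, Y=0, Z=3) weight 2/1287
  (X=0, U=2, W=3, Y=1, Z=3) weight 2/429
  (X=0, U=2, W=3, Y=2, Z=3) weight 4/1287
  (X=0, U=3, W=1, Y=0, Z=2) weight 2/1287
  (X=0, U=3, W=1, Y=1, Z=2) weight 2/429
  (X=1, U=2, W=0, Y=0, Z=3) weight 1/429
  (X=2, U=2, W=1, Y=0, Z=3) weight 1/624
  … 38 more
Group by X:
  weight(X=0) = 16/429
  weight(X=1) = 28/429
  weight(X=2) = 1/26
  weight(X=3) = 14/429
Total weight = 16/429 + 28/429 + 1/26 + 14/429 = 149/858
P(X=0 | obs) = 16/429 / 149/858 = 32/149
P(X=1 | obs) = 28/429 / 149/858 = 56/149
P(X=2 | obs) = 1/26 / 149/858 = 33/149
P(X=3 | obs) = 14/429 / 149/858 = 28/149
argmax = 1

argmax_v P(X = v | obs) = 1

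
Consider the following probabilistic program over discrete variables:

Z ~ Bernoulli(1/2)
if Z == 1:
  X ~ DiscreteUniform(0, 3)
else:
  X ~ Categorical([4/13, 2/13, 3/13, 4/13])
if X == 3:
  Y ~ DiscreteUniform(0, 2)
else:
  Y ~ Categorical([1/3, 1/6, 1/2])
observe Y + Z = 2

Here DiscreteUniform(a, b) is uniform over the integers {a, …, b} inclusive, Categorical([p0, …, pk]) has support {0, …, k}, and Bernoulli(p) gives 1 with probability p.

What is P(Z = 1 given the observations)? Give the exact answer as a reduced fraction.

Enumerate traces; 8 have nonzero weight after conditioning:
  (Z=0, X=0, Y=2) weight 1/13
  (Z=0, X=1, Y=2) weight 1/26
  (Z=0, X=2, Y=2) weight 3/52
  (Z=0, X=3, Y=2) weight 2/39
  (Z=1, X=0, Y=1) weight 1/48
  (Z=1, X=1, Y=1) weight 1/48
  (Z=1, X=2, Y=1) weight 1/48
  (Z=1, X=3, Y=1) weight 1/24
Group by Z:
  weight(Z=0) = 35/156
  weight(Z=1) = 5/48
Total weight = 35/156 + 5/48 = 205/624
P(Z=0 | obs) = 35/156 / 205/624 = 28/41
P(Z=1 | obs) = 5/48 / 205/624 = 13/41

P(Z = 1 | obs) = 13/41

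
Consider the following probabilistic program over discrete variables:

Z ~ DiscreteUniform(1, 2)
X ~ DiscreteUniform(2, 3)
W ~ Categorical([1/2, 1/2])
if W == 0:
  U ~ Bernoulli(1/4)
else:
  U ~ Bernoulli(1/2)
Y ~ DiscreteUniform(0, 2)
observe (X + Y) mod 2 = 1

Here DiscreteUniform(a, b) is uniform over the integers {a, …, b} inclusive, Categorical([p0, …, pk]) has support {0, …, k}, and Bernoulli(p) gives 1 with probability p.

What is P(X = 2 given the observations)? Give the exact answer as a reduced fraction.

Enumerate traces; 24 have nonzero weight after conditioning:
  (Z=1, X=2, W=0, U=0, Y=1) weight 1/32
  (Z=1, X=2, W=0, U=1, Y=1) weight 1/96
  (Z=1, X=2, W=1, U=0, Y=1) weight 1/48
  (Z=1, X=2, W=1, U=1, Y=1) weight 1/48
  (Z=1, X=3, W=0, U=0, Y=0) weight 1/32
  (Z=1, X=3, W=0, U=0, Y=2) weight 1/32
  (Z=1, X=3, W=0, U=1, Y=0) weight 1/96
  (Z=1, X=3, W=0, U=1, Y=2) weight 1/96
  … 16 more
Group by X:
  weight(X=2) = 1/6
  weight(X=3) = 1/3
Total weight = 1/6 + 1/3 = 1/2
P(X=2 | obs) = 1/6 / 1/2 = 1/3
P(X=3 | obs) = 1/3 / 1/2 = 2/3

P(X = 2 | obs) = 1/3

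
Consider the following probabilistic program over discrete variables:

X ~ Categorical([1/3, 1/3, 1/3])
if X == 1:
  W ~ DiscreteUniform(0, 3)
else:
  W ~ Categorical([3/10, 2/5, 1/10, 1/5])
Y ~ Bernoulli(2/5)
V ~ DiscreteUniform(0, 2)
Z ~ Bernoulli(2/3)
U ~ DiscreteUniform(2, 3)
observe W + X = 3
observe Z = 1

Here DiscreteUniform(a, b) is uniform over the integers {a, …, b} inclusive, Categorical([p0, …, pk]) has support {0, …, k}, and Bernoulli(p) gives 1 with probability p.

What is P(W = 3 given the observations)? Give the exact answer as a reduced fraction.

Enumerate traces; 36 have nonzero weight after conditioning:
  (X=0, W=3, Y=0, V=0, Z=1, U=2) weight 1/225
  (X=0, W=3, Y=0, V=0, Z=1, U=3) weight 1/225
  (X=0, W=3, Y=0, V=1, Z=1, U=2) weight 1/225
  (X=0, W=3, Y=0, V=1, Z=1, U=3) weight 1/225
  (X=0, W=3, Y=0, V=2, Z=1, U=2) weight 1/225
  (X=0, W=3, Y=0, V=2, Z=1, U=3) weight 1/225
  (X=0, W=3, Y=1, V=0, Z=1, U=2) weight 2/675
  (X=0, W=3, Y=1, V=0, Z=1, U=3) weight 2/675
  (X=1, W=2, Y=0, V=0, Z=1, U=2) weight 1/180
  (X=2, W=1, Y=0, V=0, Z=1, U=2) weight 2/225
  … 26 more
Group by W:
  weight(W=1) = 4/45
  weight(W=2) = 1/18
  weight(W=3) = 2/45
Total weight = 4/45 + 1/18 + 2/45 = 17/90
P(W=1 | obs) = 4/45 / 17/90 = 8/17
P(W=2 | obs) = 1/18 / 17/90 = 5/17
P(W=3 | obs) = 2/45 / 17/90 = 4/17

P(W = 3 | obs) = 4/17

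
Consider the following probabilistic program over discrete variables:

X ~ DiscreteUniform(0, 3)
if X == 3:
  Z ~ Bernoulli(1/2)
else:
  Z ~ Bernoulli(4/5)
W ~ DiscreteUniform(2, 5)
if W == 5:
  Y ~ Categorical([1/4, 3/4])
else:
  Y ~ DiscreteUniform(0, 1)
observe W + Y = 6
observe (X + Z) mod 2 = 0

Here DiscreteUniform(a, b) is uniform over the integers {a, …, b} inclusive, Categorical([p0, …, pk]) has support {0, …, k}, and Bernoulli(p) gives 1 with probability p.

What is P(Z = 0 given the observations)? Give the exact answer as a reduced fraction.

Enumerate traces; 4 have nonzero weight after conditioning:
  (X=0, Z=0, W=5, Y=1) weight 3/320
  (X=1, Z=1, W=5, Y=1) weight 3/80
  (X=2, Z=0, W=5, Y=1) weight 3/320
  (X=3, Z=1, W=5, Y=1) weight 3/128
Group by Z:
  weight(Z=0) = 3/160
  weight(Z=1) = 39/640
Total weight = 3/160 + 39/640 = 51/640
P(Z=0 | obs) = 3/160 / 51/640 = 4/17
P(Z=1 | obs) = 39/640 / 51/640 = 13/17

P(Z = 0 | obs) = 4/17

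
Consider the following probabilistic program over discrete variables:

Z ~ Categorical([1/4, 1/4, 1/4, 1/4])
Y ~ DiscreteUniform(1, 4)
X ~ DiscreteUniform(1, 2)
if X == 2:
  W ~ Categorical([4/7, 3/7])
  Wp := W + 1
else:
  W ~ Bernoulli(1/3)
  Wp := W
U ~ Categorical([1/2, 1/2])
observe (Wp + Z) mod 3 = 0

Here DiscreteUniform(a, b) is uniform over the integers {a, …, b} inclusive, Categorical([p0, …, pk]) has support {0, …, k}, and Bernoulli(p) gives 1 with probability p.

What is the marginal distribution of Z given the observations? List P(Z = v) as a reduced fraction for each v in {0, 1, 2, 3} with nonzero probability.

Enumerate traces; 40 have nonzero weight after conditioning:
  (Z=0, Y=1, X=1, W=0, U=0) weight 1/96
  (Z=0, Y=1, X=1, W=0, U=1) weight 1/96
  (Z=0, Y=2, X=1, W=0, U=0) weight 1/96
  (Z=0, Y=2, X=1, W=0, U=1) weight 1/96
  (Z=0, Y=3, X=1, W=0, U=0) weight 1/96
  (Z=0, Y=3, X=1, W=0, U=1) weight 1/96
  (Z=0, Y=4, X=1, W=0, U=0) weight 1/96
  (Z=0, Y=4, X=1, W=0, U=1) weight 1/96
  (Z=1, Y=1, X=2, W=1, U=0) weight 3/448
  (Z=2, Y=1, X=1, W=1, U=0) weight 1/192
  … 30 more
Group by Z:
  weight(Z=0) = 1/12
  weight(Z=1) = 3/56
  weight(Z=2) = 19/168
  weight(Z=3) = 1/12
Total weight = 1/12 + 3/56 + 19/168 + 1/12 = 1/3
P(Z=0 | obs) = 1/12 / 1/3 = 1/4
P(Z=1 | obs) = 3/56 / 1/3 = 9/56
P(Z=2 | obs) = 19/168 / 1/3 = 19/56
P(Z=3 | obs) = 1/12 / 1/3 = 1/4

P(Z=0) = 1/4, P(Z=1) = 9/56, P(Z=2) = 19/56, P(Z=3) = 1/4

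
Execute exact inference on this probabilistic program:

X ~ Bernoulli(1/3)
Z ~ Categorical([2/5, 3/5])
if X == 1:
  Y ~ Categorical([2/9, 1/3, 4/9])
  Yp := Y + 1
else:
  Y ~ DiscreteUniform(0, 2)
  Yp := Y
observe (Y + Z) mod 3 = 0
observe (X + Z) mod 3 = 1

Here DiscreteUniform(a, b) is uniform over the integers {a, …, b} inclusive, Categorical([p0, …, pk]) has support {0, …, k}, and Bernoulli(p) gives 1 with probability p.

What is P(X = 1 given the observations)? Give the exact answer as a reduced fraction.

Enumerate traces; 2 have nonzero weight after conditioning:
  (X=0, Z=1, Y=2) weight 2/15
  (X=1, Z=0, Y=0) weight 4/135
Group by X:
  weight(X=0) = 2/15
  weight(X=1) = 4/135
Total weight = 2/15 + 4/135 = 22/135
P(X=0 | obs) = 2/15 / 22/135 = 9/11
P(X=1 | obs) = 4/135 / 22/135 = 2/11

P(X = 1 | obs) = 2/11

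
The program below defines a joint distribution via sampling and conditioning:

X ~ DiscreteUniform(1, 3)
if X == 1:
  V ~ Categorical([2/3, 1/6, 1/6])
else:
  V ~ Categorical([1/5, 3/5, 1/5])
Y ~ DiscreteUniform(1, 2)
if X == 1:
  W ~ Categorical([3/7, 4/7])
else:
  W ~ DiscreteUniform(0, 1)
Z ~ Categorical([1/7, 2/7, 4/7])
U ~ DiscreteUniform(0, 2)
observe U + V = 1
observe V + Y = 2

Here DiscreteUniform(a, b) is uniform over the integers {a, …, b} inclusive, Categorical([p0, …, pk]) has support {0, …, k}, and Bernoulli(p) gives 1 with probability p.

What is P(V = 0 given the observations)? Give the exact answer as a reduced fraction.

Enumerate traces; 36 have nonzero weight after conditioning:
  (X=1, V=0, Y=2, W=0, Z=0, U=1) weight 1/441
  (X=1, V=0, Y=2, W=0, Z=1, U=1) weight 2/441
  (X=1, V=0, Y=2, W=0, Z=2, U=1) weight 4/441
  (X=1, V=0, Y=2, W=1, Z=0, U=1) weight 4/1323
  (X=1, V=0, Y=2, W=1, Z=1, U=1) weight 8/1323
  (X=1, V=0, Y=2, W=1, Z=2, U=1) weight 16/1323
  (X=1, V=1, Y=1, W=0, Z=0, U=0) weight 1/1764
  (X=1, V=1, Y=1, W=0, Z=1, U=0) weight 1/882
  … 28 more
Group by V:
  weight(V=0) = 8/135
  weight(V=1) = 41/540
Total weight = 8/135 + 41/540 = 73/540
P(V=0 | obs) = 8/135 / 73/540 = 32/73
P(V=1 | obs) = 41/540 / 73/540 = 41/73

P(V = 0 | obs) = 32/73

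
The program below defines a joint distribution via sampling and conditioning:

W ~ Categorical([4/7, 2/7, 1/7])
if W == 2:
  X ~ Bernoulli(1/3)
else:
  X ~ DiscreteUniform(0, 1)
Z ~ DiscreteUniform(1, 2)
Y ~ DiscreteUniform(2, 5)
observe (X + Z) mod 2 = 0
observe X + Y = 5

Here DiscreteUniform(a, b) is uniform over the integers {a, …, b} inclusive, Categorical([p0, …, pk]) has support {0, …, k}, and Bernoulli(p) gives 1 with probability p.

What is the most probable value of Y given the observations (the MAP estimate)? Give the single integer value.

Enumerate traces; 6 have nonzero weight after conditioning:
  (W=0, X=0, Z=2, Y=5) weight 1/28
  (W=0, X=1, Z=1, Y=4) weight 1/28
  (W=1, X=0, Z=2, Y=5) weight 1/56
  (W=1, X=1, Z=1, Y=4) weight 1/56
  (W=2, X=0, Z=2, Y=5) weight 1/84
  (W=2, X=1, Z=1, Y=4) weight 1/168
Group by Y:
  weight(Y=4) = 5/84
  weight(Y=5) = 11/168
Total weight = 5/84 + 11/168 = 1/8
P(Y=4 | obs) = 5/84 / 1/8 = 10/21
P(Y=5 | obs) = 11/168 / 1/8 = 11/21
argmax = 5

argmax_v P(Y = v | obs) = 5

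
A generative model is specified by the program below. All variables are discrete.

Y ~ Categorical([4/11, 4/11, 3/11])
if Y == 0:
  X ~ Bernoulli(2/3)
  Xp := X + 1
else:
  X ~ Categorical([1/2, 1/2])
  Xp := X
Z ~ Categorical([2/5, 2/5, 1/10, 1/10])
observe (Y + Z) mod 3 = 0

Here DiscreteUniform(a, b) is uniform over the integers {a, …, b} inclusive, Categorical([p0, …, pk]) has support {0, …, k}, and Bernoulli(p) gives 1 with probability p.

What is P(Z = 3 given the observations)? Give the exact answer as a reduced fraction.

P(Z = 3 | obs) = 1/9

Enumerate traces; 8 have nonzero weight after conditioning:
  (Y=0, X=0, Z=0) weight 8/165
  (Y=0, X=0, Z=3) weight 2/165
  (Y=0, X=1, Z=0) weight 16/165
  (Y=0, X=1, Z=3) weight 4/165
  (Y=1, X=0, Z=2) weight 1/55
  (Y=1, X=1, Z=2) weight 1/55
  (Y=2, X=0, Z=1) weight 3/55
  (Y=2, X=1, Z=1) weight 3/55
Group by Z:
  weight(Z=0) = 8/55
  weight(Z=1) = 6/55
  weight(Z=2) = 2/55
  weight(Z=3) = 2/55
Total weight = 8/55 + 6/55 + 2/55 + 2/55 = 18/55
P(Z=0 | obs) = 8/55 / 18/55 = 4/9
P(Z=1 | obs) = 6/55 / 18/55 = 1/3
P(Z=2 | obs) = 2/55 / 18/55 = 1/9
P(Z=3 | obs) = 2/55 / 18/55 = 1/9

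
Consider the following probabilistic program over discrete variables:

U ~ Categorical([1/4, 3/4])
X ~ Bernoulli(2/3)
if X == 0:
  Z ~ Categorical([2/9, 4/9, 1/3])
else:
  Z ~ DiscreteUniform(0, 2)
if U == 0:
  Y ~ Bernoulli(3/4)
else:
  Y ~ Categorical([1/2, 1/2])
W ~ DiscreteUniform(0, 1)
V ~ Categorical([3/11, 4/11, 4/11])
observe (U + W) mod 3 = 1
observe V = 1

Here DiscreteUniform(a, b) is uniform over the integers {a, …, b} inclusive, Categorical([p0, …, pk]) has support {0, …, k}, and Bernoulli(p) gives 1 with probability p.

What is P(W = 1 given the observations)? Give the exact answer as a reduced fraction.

P(W = 1 | obs) = 1/4

Enumerate traces; 24 have nonzero weight after conditioning:
  (U=0, X=0, Z=0, Y=0, W=1, V=1) weight 1/1188
  (U=0, X=0, Z=0, Y=1, W=1, V=1) weight 1/396
  (U=0, X=0, Z=1, Y=0, W=1, V=1) weight 1/594
  (U=0, X=0, Z=1, Y=1, W=1, V=1) weight 1/198
  (U=0, X=0, Z=2, Y=0, W=1, V=1) weight 1/792
  (U=0, X=0, Z=2, Y=1, W=1, V=1) weight 1/264
  (U=0, X=1, Z=0, Y=0, W=1, V=1) weight 1/396
  (U=0, X=1, Z=0, Y=1, W=1, V=1) weight 1/132
  (U=1, X=0, Z=0, Y=0, W=0, V=1) weight 1/198
  … 15 more
Group by W:
  weight(W=0) = 3/22
  weight(W=1) = 1/22
Total weight = 3/22 + 1/22 = 2/11
P(W=0 | obs) = 3/22 / 2/11 = 3/4
P(W=1 | obs) = 1/22 / 2/11 = 1/4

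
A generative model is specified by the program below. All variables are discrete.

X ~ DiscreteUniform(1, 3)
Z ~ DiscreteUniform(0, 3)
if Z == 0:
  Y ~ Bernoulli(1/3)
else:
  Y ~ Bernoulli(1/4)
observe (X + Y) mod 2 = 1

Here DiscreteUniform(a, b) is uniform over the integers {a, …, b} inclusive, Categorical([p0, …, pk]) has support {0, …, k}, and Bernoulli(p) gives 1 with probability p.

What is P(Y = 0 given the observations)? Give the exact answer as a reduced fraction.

P(Y = 0 | obs) = 70/83

Enumerate traces; 12 have nonzero weight after conditioning:
  (X=1, Z=0, Y=0) weight 1/18
  (X=1, Z=1, Y=0) weight 1/16
  (X=1, Z=2, Y=0) weight 1/16
  (X=1, Z=3, Y=0) weight 1/16
  (X=2, Z=0, Y=1) weight 1/36
  (X=2, Z=1, Y=1) weight 1/48
  (X=2, Z=2, Y=1) weight 1/48
  (X=2, Z=3, Y=1) weight 1/48
  … 4 more
Group by Y:
  weight(Y=0) = 35/72
  weight(Y=1) = 13/144
Total weight = 35/72 + 13/144 = 83/144
P(Y=0 | obs) = 35/72 / 83/144 = 70/83
P(Y=1 | obs) = 13/144 / 83/144 = 13/83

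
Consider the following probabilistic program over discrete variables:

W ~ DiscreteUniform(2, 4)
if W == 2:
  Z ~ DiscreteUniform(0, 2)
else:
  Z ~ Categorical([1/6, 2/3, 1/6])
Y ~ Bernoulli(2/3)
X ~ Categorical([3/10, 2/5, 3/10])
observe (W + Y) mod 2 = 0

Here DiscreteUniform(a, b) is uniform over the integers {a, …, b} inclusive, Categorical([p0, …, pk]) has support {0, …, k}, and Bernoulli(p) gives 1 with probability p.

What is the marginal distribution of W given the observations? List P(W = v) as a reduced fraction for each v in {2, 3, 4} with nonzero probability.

Enumerate traces; 27 have nonzero weight after conditioning:
  (W=2, Z=0, Y=0, X=0) weight 1/90
  (W=2, Z=0, Y=0, X=1) weight 2/135
  (W=2, Z=0, Y=0, X=2) weight 1/90
  (W=2, Z=1, Y=0, X=0) weight 1/90
  (W=2, Z=1, Y=0, X=1) weight 2/135
  (W=2, Z=1, Y=0, X=2) weight 1/90
  (W=2, Z=2, Y=0, X=0) weight 1/90
  (W=2, Z=2, Y=0, X=1) weight 2/135
  (W=3, Z=0, Y=1, X=0) weight 1/90
  (W=4, Z=0, Y=0, X=0) weight 1/180
  … 17 more
Group by W:
  weight(W=2) = 1/9
  weight(W=3) = 2/9
  weight(W=4) = 1/9
Total weight = 1/9 + 2/9 + 1/9 = 4/9
P(W=2 | obs) = 1/9 / 4/9 = 1/4
P(W=3 | obs) = 2/9 / 4/9 = 1/2
P(W=4 | obs) = 1/9 / 4/9 = 1/4

P(W=2) = 1/4, P(W=3) = 1/2, P(W=4) = 1/4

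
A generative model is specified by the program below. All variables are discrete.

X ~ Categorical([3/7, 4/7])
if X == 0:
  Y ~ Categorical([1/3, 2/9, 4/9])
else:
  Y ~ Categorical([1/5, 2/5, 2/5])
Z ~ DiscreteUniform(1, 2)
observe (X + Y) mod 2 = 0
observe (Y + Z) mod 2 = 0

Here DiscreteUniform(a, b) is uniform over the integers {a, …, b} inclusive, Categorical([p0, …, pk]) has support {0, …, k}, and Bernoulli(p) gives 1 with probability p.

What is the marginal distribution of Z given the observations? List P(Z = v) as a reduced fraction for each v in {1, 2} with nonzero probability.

Enumerate traces; 3 have nonzero weight after conditioning:
  (X=0, Y=0, Z=2) weight 1/14
  (X=0, Y=2, Z=2) weight 2/21
  (X=1, Y=1, Z=1) weight 4/35
Group by Z:
  weight(Z=1) = 4/35
  weight(Z=2) = 1/6
Total weight = 4/35 + 1/6 = 59/210
P(Z=1 | obs) = 4/35 / 59/210 = 24/59
P(Z=2 | obs) = 1/6 / 59/210 = 35/59

P(Z=1) = 24/59, P(Z=2) = 35/59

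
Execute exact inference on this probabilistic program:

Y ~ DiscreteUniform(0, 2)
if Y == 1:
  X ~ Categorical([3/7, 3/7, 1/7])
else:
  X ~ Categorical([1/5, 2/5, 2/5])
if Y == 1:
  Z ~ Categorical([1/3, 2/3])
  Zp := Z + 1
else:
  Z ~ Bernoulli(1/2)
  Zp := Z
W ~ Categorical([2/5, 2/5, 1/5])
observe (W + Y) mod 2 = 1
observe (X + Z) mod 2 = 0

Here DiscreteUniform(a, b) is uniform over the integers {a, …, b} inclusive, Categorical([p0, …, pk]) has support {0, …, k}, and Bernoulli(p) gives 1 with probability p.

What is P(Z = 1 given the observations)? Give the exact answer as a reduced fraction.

Enumerate traces; 12 have nonzero weight after conditioning:
  (Y=0, X=0, Z=0, W=1) weight 1/75
  (Y=0, X=1, Z=1, W=1) weight 2/75
  (Y=0, X=2, Z=0, W=1) weight 2/75
  (Y=1, X=0, Z=0, W=0) weight 2/105
  (Y=1, X=0, Z=0, W=2) weight 1/105
  (Y=1, X=1, Z=1, W=0) weight 4/105
  (Y=1, X=1, Z=1, W=2) weight 2/105
  (Y=1, X=2, Z=0, W=0) weight 2/315
  … 4 more
Group by Z:
  weight(Z=0) = 62/525
  weight(Z=1) = 58/525
Total weight = 62/525 + 58/525 = 8/35
P(Z=0 | obs) = 62/525 / 8/35 = 31/60
P(Z=1 | obs) = 58/525 / 8/35 = 29/60

P(Z = 1 | obs) = 29/60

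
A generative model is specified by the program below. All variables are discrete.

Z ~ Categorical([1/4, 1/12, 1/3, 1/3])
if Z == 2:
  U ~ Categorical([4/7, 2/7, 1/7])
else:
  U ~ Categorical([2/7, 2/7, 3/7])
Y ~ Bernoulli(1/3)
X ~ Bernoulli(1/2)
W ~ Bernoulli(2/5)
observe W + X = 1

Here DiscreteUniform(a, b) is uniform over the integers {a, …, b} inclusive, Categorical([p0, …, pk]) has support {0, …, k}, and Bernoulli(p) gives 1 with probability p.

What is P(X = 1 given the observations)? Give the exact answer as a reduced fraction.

P(X = 1 | obs) = 3/5

Enumerate traces; 48 have nonzero weight after conditioning:
  (Z=0, U=0, Y=0, X=0, W=1) weight 1/105
  (Z=0, U=0, Y=0, X=1, W=0) weight 1/70
  (Z=0, U=0, Y=1, X=0, W=1) weight 1/210
  (Z=0, U=0, Y=1, X=1, W=0) weight 1/140
  (Z=0, U=1, Y=0, X=0, W=1) weight 1/105
  (Z=0, U=1, Y=0, X=1, W=0) weight 1/70
  (Z=0, U=1, Y=1, X=0, W=1) weight 1/210
  (Z=0, U=1, Y=1, X=1, W=0) weight 1/140
  … 40 more
Group by X:
  weight(X=0) = 1/5
  weight(X=1) = 3/10
Total weight = 1/5 + 3/10 = 1/2
P(X=0 | obs) = 1/5 / 1/2 = 2/5
P(X=1 | obs) = 3/10 / 1/2 = 3/5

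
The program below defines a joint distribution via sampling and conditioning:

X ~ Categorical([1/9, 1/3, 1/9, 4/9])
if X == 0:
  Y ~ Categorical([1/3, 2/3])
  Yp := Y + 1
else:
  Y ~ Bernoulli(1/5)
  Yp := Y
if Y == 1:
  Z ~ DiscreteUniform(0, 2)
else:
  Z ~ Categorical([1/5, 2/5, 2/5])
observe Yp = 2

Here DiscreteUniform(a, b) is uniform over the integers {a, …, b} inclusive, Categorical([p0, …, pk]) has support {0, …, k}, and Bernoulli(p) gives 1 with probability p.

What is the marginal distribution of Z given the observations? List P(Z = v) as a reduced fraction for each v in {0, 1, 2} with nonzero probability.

P(Z=0) = 1/3, P(Z=1) = 1/3, P(Z=2) = 1/3

Enumerate traces; 3 have nonzero weight after conditioning:
  (X=0, Y=1, Z=0) weight 2/81
  (X=0, Y=1, Z=1) weight 2/81
  (X=0, Y=1, Z=2) weight 2/81
Group by Z:
  weight(Z=0) = 2/81
  weight(Z=1) = 2/81
  weight(Z=2) = 2/81
Total weight = 2/81 + 2/81 + 2/81 = 2/27
P(Z=0 | obs) = 2/81 / 2/27 = 1/3
P(Z=1 | obs) = 2/81 / 2/27 = 1/3
P(Z=2 | obs) = 2/81 / 2/27 = 1/3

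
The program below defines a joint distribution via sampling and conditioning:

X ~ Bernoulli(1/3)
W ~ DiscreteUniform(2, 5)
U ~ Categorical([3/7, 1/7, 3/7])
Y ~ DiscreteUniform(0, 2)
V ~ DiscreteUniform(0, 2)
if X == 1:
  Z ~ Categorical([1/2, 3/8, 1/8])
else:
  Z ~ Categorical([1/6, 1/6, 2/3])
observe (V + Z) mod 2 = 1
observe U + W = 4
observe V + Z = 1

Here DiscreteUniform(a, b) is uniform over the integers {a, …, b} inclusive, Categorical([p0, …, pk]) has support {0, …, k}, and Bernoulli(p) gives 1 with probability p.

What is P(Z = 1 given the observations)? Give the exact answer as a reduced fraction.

P(Z = 1 | obs) = 17/37

Enumerate traces; 36 have nonzero weight after conditioning:
  (X=0, W=2, U=2, Y=0, V=0, Z=1) weight 1/756
  (X=0, W=2, U=2, Y=0, V=1, Z=0) weight 1/756
  (X=0, W=2, U=2, Y=1, V=0, Z=1) weight 1/756
  (X=0, W=2, U=2, Y=1, V=1, Z=0) weight 1/756
  (X=0, W=2, U=2, Y=2, V=0, Z=1) weight 1/756
  (X=0, W=2, U=2, Y=2, V=1, Z=0) weight 1/756
  (X=0, W=3, U=1, Y=0, V=0, Z=1) weight 1/2268
  (X=0, W=3, U=1, Y=0, V=1, Z=0) weight 1/2268
  … 28 more
Group by Z:
  weight(Z=0) = 5/216
  weight(Z=1) = 17/864
Total weight = 5/216 + 17/864 = 37/864
P(Z=0 | obs) = 5/216 / 37/864 = 20/37
P(Z=1 | obs) = 17/864 / 37/864 = 17/37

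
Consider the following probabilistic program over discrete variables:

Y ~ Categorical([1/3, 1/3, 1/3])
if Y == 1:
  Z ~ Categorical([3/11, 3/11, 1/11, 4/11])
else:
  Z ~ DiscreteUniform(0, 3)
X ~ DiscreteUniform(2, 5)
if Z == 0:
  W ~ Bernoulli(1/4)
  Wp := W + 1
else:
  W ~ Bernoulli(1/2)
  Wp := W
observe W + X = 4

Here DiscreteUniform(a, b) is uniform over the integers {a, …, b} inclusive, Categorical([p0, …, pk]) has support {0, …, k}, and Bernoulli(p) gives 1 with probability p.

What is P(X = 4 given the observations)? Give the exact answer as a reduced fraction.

Enumerate traces; 24 have nonzero weight after conditioning:
  (Y=0, Z=0, X=3, W=1) weight 1/192
  (Y=0, Z=0, X=4, W=0) weight 1/64
  (Y=0, Z=1, X=3, W=1) weight 1/96
  (Y=0, Z=1, X=4, W=0) weight 1/96
  (Y=0, Z=2, X=3, W=1) weight 1/96
  (Y=0, Z=2, X=4, W=0) weight 1/96
  (Y=0, Z=3, X=3, W=1) weight 1/96
  (Y=0, Z=3, X=4, W=0) weight 1/96
  … 16 more
Group by X:
  weight(X=3) = 115/1056
  weight(X=4) = 149/1056
Total weight = 115/1056 + 149/1056 = 1/4
P(X=3 | obs) = 115/1056 / 1/4 = 115/264
P(X=4 | obs) = 149/1056 / 1/4 = 149/264

P(X = 4 | obs) = 149/264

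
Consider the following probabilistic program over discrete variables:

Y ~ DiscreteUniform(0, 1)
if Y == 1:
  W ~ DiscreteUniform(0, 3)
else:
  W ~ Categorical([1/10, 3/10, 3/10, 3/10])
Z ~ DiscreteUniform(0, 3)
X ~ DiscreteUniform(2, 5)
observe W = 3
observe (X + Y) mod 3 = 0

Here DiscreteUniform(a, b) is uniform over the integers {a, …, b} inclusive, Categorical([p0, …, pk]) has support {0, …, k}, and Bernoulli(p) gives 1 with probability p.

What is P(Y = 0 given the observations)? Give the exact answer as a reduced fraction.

Enumerate traces; 12 have nonzero weight after conditioning:
  (Y=0, W=3, Z=0, X=3) weight 3/320
  (Y=0, W=3, Z=1, X=3) weight 3/320
  (Y=0, W=3, Z=2, X=3) weight 3/320
  (Y=0, W=3, Z=3, X=3) weight 3/320
  (Y=1, W=3, Z=0, X=2) weight 1/128
  (Y=1, W=3, Z=0, X=5) weight 1/128
  (Y=1, W=3, Z=1, X=2) weight 1/128
  (Y=1, W=3, Z=1, X=5) weight 1/128
  … 4 more
Group by Y:
  weight(Y=0) = 3/80
  weight(Y=1) = 1/16
Total weight = 3/80 + 1/16 = 1/10
P(Y=0 | obs) = 3/80 / 1/10 = 3/8
P(Y=1 | obs) = 1/16 / 1/10 = 5/8

P(Y = 0 | obs) = 3/8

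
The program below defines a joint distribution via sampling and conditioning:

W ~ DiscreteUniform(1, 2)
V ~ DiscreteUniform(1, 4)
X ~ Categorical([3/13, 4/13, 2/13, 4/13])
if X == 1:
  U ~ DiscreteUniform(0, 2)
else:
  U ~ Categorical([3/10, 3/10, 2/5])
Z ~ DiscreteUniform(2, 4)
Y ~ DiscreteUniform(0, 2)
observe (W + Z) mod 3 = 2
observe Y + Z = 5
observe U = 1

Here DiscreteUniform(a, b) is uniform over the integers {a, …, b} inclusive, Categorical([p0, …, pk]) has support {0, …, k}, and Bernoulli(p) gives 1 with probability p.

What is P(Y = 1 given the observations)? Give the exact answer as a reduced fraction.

Enumerate traces; 32 have nonzero weight after conditioning:
  (W=1, V=1, X=0, U=1, Z=4, Y=1) weight 1/1040
  (W=1, V=1, X=1, U=1, Z=4, Y=1) weight 1/702
  (W=1, V=1, X=2, U=1, Z=4, Y=1) weight 1/1560
  (W=1, V=1, X=3, U=1, Z=4, Y=1) weight 1/780
  (W=1, V=2, X=0, U=1, Z=4, Y=1) weight 1/1040
  (W=1, V=2, X=1, U=1, Z=4, Y=1) weight 1/702
  (W=1, V=2, X=2, U=1, Z=4, Y=1) weight 1/1560
  (W=1, V=2, X=3, U=1, Z=4, Y=1) weight 1/780
  (W=2, V=1, X=0, U=1, Z=3, Y=2) weight 1/1040
  … 23 more
Group by Y:
  weight(Y=1) = 121/7020
  weight(Y=2) = 121/7020
Total weight = 121/7020 + 121/7020 = 121/3510
P(Y=1 | obs) = 121/7020 / 121/3510 = 1/2
P(Y=2 | obs) = 121/7020 / 121/3510 = 1/2

P(Y = 1 | obs) = 1/2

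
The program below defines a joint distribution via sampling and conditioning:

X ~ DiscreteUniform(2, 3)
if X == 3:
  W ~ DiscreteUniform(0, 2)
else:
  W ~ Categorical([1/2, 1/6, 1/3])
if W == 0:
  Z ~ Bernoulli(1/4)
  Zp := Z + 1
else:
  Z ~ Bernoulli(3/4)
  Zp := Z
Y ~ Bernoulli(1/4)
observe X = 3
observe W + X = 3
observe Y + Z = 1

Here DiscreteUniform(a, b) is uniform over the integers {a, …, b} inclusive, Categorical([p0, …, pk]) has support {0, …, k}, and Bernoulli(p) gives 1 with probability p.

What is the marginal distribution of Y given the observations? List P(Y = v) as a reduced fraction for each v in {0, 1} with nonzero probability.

Enumerate traces; 2 have nonzero weight after conditioning:
  (X=3, W=0, Z=0, Y=1) weight 1/32
  (X=3, W=0, Z=1, Y=0) weight 1/32
Group by Y:
  weight(Y=0) = 1/32
  weight(Y=1) = 1/32
Total weight = 1/32 + 1/32 = 1/16
P(Y=0 | obs) = 1/32 / 1/16 = 1/2
P(Y=1 | obs) = 1/32 / 1/16 = 1/2

P(Y=0) = 1/2, P(Y=1) = 1/2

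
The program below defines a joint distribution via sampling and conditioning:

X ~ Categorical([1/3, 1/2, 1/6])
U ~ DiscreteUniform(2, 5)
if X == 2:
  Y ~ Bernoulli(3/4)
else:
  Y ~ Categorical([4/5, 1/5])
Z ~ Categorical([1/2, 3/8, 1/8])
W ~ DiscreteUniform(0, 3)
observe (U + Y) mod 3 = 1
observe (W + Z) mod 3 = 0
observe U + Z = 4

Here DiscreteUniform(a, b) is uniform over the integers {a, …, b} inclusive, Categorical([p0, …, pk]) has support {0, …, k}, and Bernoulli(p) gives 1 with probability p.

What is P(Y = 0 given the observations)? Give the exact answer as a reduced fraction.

P(Y = 0 | obs) = 136/157

Enumerate traces; 9 have nonzero weight after conditioning:
  (X=0, U=3, Y=1, Z=1, W=2) weight 1/640
  (X=0, U=4, Y=0, Z=0, W=0) weight 1/120
  (X=0, U=4, Y=0, Z=0, W=3) weight 1/120
  (X=1, U=3, Y=1, Z=1, W=2) weight 3/1280
  (X=1, U=4, Y=0, Z=0, W=0) weight 1/80
  (X=1, U=4, Y=0, Z=0, W=3) weight 1/80
  (X=2, U=3, Y=1, Z=1, W=2) weight 3/1024
  (X=2, U=4, Y=0, Z=0, W=0) weight 1/768
  … 1 more
Group by Y:
  weight(Y=0) = 17/384
  weight(Y=1) = 7/1024
Total weight = 17/384 + 7/1024 = 157/3072
P(Y=0 | obs) = 17/384 / 157/3072 = 136/157
P(Y=1 | obs) = 7/1024 / 157/3072 = 21/157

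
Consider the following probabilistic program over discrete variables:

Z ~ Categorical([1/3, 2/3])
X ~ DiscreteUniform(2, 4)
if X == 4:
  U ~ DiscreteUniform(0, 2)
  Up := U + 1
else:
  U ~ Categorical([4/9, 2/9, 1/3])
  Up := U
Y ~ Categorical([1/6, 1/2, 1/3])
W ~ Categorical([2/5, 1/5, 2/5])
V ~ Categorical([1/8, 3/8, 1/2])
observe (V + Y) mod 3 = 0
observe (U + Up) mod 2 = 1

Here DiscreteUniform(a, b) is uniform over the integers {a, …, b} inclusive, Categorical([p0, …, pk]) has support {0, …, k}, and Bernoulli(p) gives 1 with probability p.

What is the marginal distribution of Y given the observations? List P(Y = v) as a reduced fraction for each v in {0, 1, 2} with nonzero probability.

Enumerate traces; 54 have nonzero weight after conditioning:
  (Z=0, X=4, U=0, Y=0, W=0, V=0) weight 1/3240
  (Z=0, X=4, U=0, Y=0, W=1, V=0) weight 1/6480
  (Z=0, X=4, U=0, Y=0, W=2, V=0) weight 1/3240
  (Z=0, X=4, U=0, Y=1, W=0, V=2) weight 1/270
  (Z=0, X=4, U=0, Y=1, W=1, V=2) weight 1/540
  (Z=0, X=4, U=0, Y=1, W=2, V=2) weight 1/270
  (Z=0, X=4, U=0, Y=2, W=0, V=1) weight 1/540
  (Z=0, X=4, U=0, Y=2, W=1, V=1) weight 1/1080
  … 46 more
Group by Y:
  weight(Y=0) = 1/144
  weight(Y=1) = 1/12
  weight(Y=2) = 1/24
Total weight = 1/144 + 1/12 + 1/24 = 19/144
P(Y=0 | obs) = 1/144 / 19/144 = 1/19
P(Y=1 | obs) = 1/12 / 19/144 = 12/19
P(Y=2 | obs) = 1/24 / 19/144 = 6/19

P(Y=0) = 1/19, P(Y=1) = 12/19, P(Y=2) = 6/19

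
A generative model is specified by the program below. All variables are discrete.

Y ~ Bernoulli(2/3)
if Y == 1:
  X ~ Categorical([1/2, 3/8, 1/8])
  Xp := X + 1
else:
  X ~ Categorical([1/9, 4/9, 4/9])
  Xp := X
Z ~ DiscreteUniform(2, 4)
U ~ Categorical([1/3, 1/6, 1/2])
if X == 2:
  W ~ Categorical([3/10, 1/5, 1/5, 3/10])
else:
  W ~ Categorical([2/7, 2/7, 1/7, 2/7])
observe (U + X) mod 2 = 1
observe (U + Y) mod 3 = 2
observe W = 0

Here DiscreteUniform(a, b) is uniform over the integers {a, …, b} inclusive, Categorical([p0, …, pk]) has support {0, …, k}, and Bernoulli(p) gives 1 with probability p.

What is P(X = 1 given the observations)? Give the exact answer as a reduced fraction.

Enumerate traces; 9 have nonzero weight after conditioning:
  (Y=0, X=1, Z=2, U=2, W=0) weight 4/567
  (Y=0, X=1, Z=3, U=2, W=0) weight 4/567
  (Y=0, X=1, Z=4, U=2, W=0) weight 4/567
  (Y=1, X=0, Z=2, U=1, W=0) weight 1/189
  (Y=1, X=0, Z=3, U=1, W=0) weight 1/189
  (Y=1, X=0, Z=4, U=1, W=0) weight 1/189
  (Y=1, X=2, Z=2, U=1, W=0) weight 1/720
  (Y=1, X=2, Z=3, U=1, W=0) weight 1/720
  … 1 more
Group by X:
  weight(X=0) = 1/63
  weight(X=1) = 4/189
  weight(X=2) = 1/240
Total weight = 1/63 + 4/189 + 1/240 = 89/2160
P(X=0 | obs) = 1/63 / 89/2160 = 240/623
P(X=1 | obs) = 4/189 / 89/2160 = 320/623
P(X=2 | obs) = 1/240 / 89/2160 = 9/89

P(X = 1 | obs) = 320/623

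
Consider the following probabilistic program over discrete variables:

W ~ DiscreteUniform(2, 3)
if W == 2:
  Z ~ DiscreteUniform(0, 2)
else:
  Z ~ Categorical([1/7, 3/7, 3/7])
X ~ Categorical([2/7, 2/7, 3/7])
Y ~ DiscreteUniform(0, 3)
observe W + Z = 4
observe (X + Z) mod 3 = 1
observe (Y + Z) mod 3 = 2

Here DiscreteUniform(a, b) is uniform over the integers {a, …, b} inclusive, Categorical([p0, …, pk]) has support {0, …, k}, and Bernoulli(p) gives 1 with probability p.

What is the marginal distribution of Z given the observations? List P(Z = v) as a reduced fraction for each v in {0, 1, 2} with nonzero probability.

Enumerate traces; 3 have nonzero weight after conditioning:
  (W=2, Z=2, X=2, Y=0) weight 1/56
  (W=2, Z=2, X=2, Y=3) weight 1/56
  (W=3, Z=1, X=0, Y=1) weight 3/196
Group by Z:
  weight(Z=1) = 3/196
  weight(Z=2) = 1/28
Total weight = 3/196 + 1/28 = 5/98
P(Z=1 | obs) = 3/196 / 5/98 = 3/10
P(Z=2 | obs) = 1/28 / 5/98 = 7/10

P(Z=1) = 3/10, P(Z=2) = 7/10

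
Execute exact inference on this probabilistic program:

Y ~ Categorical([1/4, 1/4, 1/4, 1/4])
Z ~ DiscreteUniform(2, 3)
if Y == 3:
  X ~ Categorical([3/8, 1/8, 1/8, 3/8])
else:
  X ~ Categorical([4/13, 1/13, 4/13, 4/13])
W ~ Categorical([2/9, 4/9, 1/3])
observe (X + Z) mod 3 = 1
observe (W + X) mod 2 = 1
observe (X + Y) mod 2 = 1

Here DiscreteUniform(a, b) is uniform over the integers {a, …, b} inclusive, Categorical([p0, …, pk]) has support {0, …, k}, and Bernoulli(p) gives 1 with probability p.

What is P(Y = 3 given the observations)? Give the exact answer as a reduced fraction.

Enumerate traces; 6 have nonzero weight after conditioning:
  (Y=0, Z=3, X=1, W=0) weight 1/468
  (Y=0, Z=3, X=1, W=2) weight 1/312
  (Y=1, Z=2, X=2, W=1) weight 2/117
  (Y=2, Z=3, X=1, W=0) weight 1/468
  (Y=2, Z=3, X=1, W=2) weight 1/312
  (Y=3, Z=2, X=2, W=1) weight 1/144
Group by Y:
  weight(Y=0) = 5/936
  weight(Y=1) = 2/117
  weight(Y=2) = 5/936
  weight(Y=3) = 1/144
Total weight = 5/936 + 2/117 + 5/936 + 1/144 = 5/144
P(Y=0 | obs) = 5/936 / 5/144 = 2/13
P(Y=1 | obs) = 2/117 / 5/144 = 32/65
P(Y=2 | obs) = 5/936 / 5/144 = 2/13
P(Y=3 | obs) = 1/144 / 5/144 = 1/5

P(Y = 3 | obs) = 1/5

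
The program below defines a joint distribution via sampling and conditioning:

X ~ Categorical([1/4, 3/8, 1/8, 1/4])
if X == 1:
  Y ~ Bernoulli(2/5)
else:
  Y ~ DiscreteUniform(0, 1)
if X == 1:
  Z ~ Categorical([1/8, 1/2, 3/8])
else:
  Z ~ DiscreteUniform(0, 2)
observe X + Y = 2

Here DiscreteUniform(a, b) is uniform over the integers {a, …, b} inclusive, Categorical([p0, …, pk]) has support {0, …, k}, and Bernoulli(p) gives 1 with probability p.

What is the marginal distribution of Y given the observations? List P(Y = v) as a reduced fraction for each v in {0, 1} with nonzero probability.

P(Y=0) = 5/17, P(Y=1) = 12/17

Enumerate traces; 6 have nonzero weight after conditioning:
  (X=1, Y=1, Z=0) weight 3/160
  (X=1, Y=1, Z=1) weight 3/40
  (X=1, Y=1, Z=2) weight 9/160
  (X=2, Y=0, Z=0) weight 1/48
  (X=2, Y=0, Z=1) weight 1/48
  (X=2, Y=0, Z=2) weight 1/48
Group by Y:
  weight(Y=0) = 1/16
  weight(Y=1) = 3/20
Total weight = 1/16 + 3/20 = 17/80
P(Y=0 | obs) = 1/16 / 17/80 = 5/17
P(Y=1 | obs) = 3/20 / 17/80 = 12/17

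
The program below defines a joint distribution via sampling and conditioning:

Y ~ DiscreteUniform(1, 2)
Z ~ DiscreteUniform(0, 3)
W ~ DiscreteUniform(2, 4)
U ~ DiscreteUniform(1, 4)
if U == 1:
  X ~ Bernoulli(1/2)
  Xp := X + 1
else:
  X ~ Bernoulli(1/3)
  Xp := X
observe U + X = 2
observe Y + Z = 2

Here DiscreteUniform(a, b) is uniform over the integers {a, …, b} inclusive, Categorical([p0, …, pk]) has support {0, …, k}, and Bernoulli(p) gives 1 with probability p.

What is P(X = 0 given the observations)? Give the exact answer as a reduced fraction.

P(X = 0 | obs) = 4/7

Enumerate traces; 12 have nonzero weight after conditioning:
  (Y=1, Z=1, W=2, U=1, X=1) weight 1/192
  (Y=1, Z=1, W=2, U=2, X=0) weight 1/144
  (Y=1, Z=1, W=3, U=1, X=1) weight 1/192
  (Y=1, Z=1, W=3, U=2, X=0) weight 1/144
  (Y=1, Z=1, W=4, U=1, X=1) weight 1/192
  (Y=1, Z=1, W=4, U=2, X=0) weight 1/144
  (Y=2, Z=0, W=2, U=1, X=1) weight 1/192
  (Y=2, Z=0, W=2, U=2, X=0) weight 1/144
  … 4 more
Group by X:
  weight(X=0) = 1/24
  weight(X=1) = 1/32
Total weight = 1/24 + 1/32 = 7/96
P(X=0 | obs) = 1/24 / 7/96 = 4/7
P(X=1 | obs) = 1/32 / 7/96 = 3/7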